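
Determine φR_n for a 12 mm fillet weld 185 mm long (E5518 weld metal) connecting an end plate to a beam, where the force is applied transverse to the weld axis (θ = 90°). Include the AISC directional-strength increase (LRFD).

φR_n ≈ 583 kN

E55XX → F_EXX = 550 MPa.
t_e = 0.707 × 12 = 8.484 mm; A_we = 8.484 × 185 = 1570 mm².
Directional factor: 1.0 + 0.5 sin^1.5(90°) = 1.5.
F_nw = 0.6 × 550 × 1.5 = 495 MPa.
φR_n = 0.75 × 495 × 1570 × 10⁻³ = 582.7 kN.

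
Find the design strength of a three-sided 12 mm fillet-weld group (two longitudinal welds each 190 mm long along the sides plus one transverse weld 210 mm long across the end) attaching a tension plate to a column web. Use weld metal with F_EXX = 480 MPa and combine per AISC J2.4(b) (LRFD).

φR_n ≈ 1170 kN

t_e = 0.707 × 12 = 8.484 mm.
R_nwl = 0.6 × 480 × 8.484 × 380 × 10⁻³ = 928.5 kN (longitudinal, 2 welds).
R_nwt = 0.6 × 480 × 8.484 × 210 × 10⁻³ = 513.1 kN (transverse, base value).
(i) R_nwl + R_nwt = 1442 kN; (ii) 0.85 R_nwl + 1.5 R_nwt = 1559 kN.
R_n = max = 1559 kN [governs: (ii)]; φR_n = 1169 kN.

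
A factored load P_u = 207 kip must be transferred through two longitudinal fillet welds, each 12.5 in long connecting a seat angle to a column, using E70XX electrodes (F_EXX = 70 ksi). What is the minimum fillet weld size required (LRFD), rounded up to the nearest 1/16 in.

w = 3/8 in

Total weld length L = 25 in.
Required throat t_e = P_u / (φ × 0.6 F_EXX × L) = 207 / (0.75 × 0.6 × 70 × 25) = 0.2629 in.
Required leg w = t_e / 0.707 = 0.3718 in → use 3/8 in.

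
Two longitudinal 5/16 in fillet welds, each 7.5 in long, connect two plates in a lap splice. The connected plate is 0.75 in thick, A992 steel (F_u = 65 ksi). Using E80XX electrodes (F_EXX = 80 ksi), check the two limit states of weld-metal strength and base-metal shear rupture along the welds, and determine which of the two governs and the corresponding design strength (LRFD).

φR_n ≈ 119 kip (weld metal governs)

t_e = 0.707 × 0.3125 = 0.2209 in; L = 15 in.
Weld metal: φR_n = 0.75 × 0.6 × 80 × 0.2209 × 15 = 119.3 kip.
Base metal (shear rupture): φR_n = 0.75 × 0.6 × 65 × 0.75 × 15 = 329.1 kip.
Governing: weld metal.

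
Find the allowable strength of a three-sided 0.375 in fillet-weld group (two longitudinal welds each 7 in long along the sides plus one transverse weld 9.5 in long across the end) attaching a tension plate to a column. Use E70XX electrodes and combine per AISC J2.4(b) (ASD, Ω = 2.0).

E70XX → F_EXX = 70 ksi.
t_e = 0.707 × 0.375 = 0.2651 in.
R_nwl = 0.6 × 70 × 0.2651 × 14 = 155.9 kips (longitudinal, 2 welds).
R_nwt = 0.6 × 70 × 0.2651 × 9.5 = 105.8 kips (transverse, base value).
(i) R_nwl + R_nwt = 261.7 kips; (ii) 0.85 R_nwl + 1.5 R_nwt = 291.2 kips.
R_n = max = 291.2 kips [governs: (ii)]; R_n/Ω = 145.6 kips.

R_n/Ω ≈ 146 kips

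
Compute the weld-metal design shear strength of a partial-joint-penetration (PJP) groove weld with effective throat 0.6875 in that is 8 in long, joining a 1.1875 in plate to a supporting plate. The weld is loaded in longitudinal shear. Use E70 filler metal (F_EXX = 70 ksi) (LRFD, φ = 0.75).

Effective throat (given) t_e = 0.6875 in.
A_we = 0.6875 × 8 = 5.5 in².
F_nw = 0.6 F_EXX = 42 ksi.
φR_n = 0.75 × 42 × 5.5 = 173.2 kip.

φR_n ≈ 173 kip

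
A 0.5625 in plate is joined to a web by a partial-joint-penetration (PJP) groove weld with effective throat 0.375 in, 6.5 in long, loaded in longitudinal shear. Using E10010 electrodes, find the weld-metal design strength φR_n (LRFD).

φR_n ≈ 110 kips

E100XX → F_EXX = 100 ksi.
Effective throat (given) t_e = 0.375 in.
A_we = 0.375 × 6.5 = 2.438 in².
F_nw = 0.6 F_EXX = 60 ksi.
φR_n = 0.75 × 60 × 2.438 = 109.7 kips.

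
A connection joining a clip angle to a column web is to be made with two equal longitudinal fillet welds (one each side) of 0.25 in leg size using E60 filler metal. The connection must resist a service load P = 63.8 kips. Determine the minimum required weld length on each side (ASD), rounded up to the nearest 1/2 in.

E60XX → F_EXX = 60 ksi.
Throat t_e = 0.707 × 0.25 = 0.1767 in.
r_n/Ω = (0.6 × 60 × 0.1767) / 2.0 = 3.181 kip/in.
L_req = P / (r_n/Ω) = 63.8 / 3.181 = 20.05 in total.
Per side: 20.05 / 2 = 10.03 in.
Round up → use L = 10.5 in on each side.

L = 10.5 in on each side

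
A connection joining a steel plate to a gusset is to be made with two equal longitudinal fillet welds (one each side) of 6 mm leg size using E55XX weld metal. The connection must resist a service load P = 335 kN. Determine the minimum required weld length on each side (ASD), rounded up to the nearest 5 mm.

L = 240 mm on each side

E55XX → F_EXX = 550 MPa.
Throat t_e = 0.707 × 6 = 4.242 mm.
r_n/Ω = (0.6 × 550 × 4.242) / 2.0 = 699.9 N/mm = 0.6999 kN/mm.
L_req = P / (r_n/Ω) = 335 / 0.6999 = 478.6 mm total.
Per side: 478.6 / 2 = 239.3 mm.
Round up → use L = 240 mm on each side.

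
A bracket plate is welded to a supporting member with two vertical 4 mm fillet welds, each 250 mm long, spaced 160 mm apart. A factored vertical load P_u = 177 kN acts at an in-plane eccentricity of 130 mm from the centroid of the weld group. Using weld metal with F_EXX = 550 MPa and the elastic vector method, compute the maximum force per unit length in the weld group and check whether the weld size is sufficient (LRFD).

Total weld length L_w = 500 mm. Treat welds as unit-width lines.
Polar moment about centroid: J = 2[d³/12 + d(b/2)²] = 2[250³/12 + 250×80²] = 5804000 mm³.
Direct shear f_v = P/L_w = 177×10³ / 500 = 354 N/mm (vertical).
Torsion M = P·e = 177×10³ × 130 = 23010000 N·mm.
Critical point at (x, y) = (80, 125) from centroid. f_tx = M·y/J = 495.5 N/mm; f_ty = M·x/J = 317.2 N/mm.
Resultant f_max = √[f_tx² + (f_v + f_ty)²] = √[495.5² + (354 + 317.2)²] = 834.3 N/mm.
Capacity per unit length: φr_n = 0.75 × 0.6 × 550 × (0.707 × 4) = 699.9 N/mm.
834.3 > 699.9 → NOT adequate.

f_max ≈ 834 N/mm; NOT adequate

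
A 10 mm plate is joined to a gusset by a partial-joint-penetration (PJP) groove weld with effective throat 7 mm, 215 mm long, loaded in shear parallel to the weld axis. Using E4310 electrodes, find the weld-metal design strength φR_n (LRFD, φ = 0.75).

E43XX → F_EXX = 430 MPa.
Effective throat (given) t_e = 7 mm.
A_we = 7 × 215 = 1505 mm².
F_nw = 0.6 F_EXX = 258 MPa.
φR_n = 0.75 × 258 × 1505 × 10⁻³ = 291.2 kN.

φR_n ≈ 291 kN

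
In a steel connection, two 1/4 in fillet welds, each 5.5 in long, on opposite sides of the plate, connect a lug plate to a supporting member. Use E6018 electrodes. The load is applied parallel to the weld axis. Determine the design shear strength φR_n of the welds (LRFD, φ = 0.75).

E60XX → F_EXX = 60 ksi.
Effective throat t_e = 0.707 × 0.25 = 0.1767 in.
Total length L = 11 in; A_we = 0.1767 × 11 = 1.944 in².
F_nw = 0.6 F_EXX = 0.6 × 60 = 36 ksi.
φR_n = 0.75 × 36 × 1.944 = 52.49 kip.

φR_n ≈ 52.5 kip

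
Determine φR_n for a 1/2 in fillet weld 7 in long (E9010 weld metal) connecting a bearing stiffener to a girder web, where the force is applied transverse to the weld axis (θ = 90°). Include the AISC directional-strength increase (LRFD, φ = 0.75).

E90XX → F_EXX = 90 ksi.
t_e = 0.707 × 0.5 = 0.3535 in; A_we = 0.3535 × 7 = 2.474 in².
Directional factor: 1.0 + 0.5 sin^1.5(90°) = 1.5.
F_nw = 0.6 × 90 × 1.5 = 81 ksi.
φR_n = 0.75 × 81 × 2.474 = 150.3 kip.

φR_n ≈ 150 kip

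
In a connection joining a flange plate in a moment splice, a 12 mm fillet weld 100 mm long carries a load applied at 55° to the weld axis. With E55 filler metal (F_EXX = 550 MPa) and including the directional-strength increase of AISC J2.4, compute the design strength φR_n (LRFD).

φR_n ≈ 288 kN

t_e = 0.707 × 12 = 8.484 mm; A_we = 8.484 × 100 = 848.4 mm².
Directional factor: 1.0 + 0.5 sin^1.5(55°) = 1.371.
F_nw = 0.6 × 550 × 1.371 = 452.3 MPa.
φR_n = 0.75 × 452.3 × 848.4 × 10⁻³ = 287.8 kN.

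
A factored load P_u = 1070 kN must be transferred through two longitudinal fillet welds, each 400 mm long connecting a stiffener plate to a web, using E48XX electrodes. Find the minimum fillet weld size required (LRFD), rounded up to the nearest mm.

w = 9 mm

E48XX → F_EXX = 480 MPa.
Total weld length L = 800 mm.
Required throat t_e = P_u / (φ × 0.6 F_EXX × L) = 1070 / (0.75 × 0.6 × 480 × 800 × 10⁻³) = 6.192 mm.
Required leg w = t_e / 0.707 = 8.758 mm → use 9 mm.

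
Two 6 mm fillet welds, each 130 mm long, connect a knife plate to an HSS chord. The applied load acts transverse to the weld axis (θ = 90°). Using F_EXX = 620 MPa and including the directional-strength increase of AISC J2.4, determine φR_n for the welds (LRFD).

φR_n ≈ 462 kN

t_e = 0.707 × 6 = 4.242 mm; A_we = 4.242 × 260 = 1103 mm².
Directional factor: 1.0 + 0.5 sin^1.5(90°) = 1.5.
F_nw = 0.6 × 620 × 1.5 = 558 MPa.
φR_n = 0.75 × 558 × 1103 × 10⁻³ = 461.6 kN.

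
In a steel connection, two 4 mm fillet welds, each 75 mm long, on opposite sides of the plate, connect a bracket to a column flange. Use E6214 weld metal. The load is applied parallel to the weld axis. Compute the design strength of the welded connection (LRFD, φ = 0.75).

φR_n ≈ 118 kN

E62XX → F_EXX = 620 MPa.
Effective throat t_e = 0.707 × 4 = 2.828 mm.
Total length L = 150 mm; A_we = 2.828 × 150 = 424.2 mm².
F_nw = 0.6 F_EXX = 0.6 × 620 = 372 MPa.
φR_n = 0.75 × 372 × 424.2 × 10⁻³ = 118.4 kN.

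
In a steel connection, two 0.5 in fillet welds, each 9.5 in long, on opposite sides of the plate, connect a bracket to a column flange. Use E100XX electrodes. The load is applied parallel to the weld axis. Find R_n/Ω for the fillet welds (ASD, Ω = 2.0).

E100XX → F_EXX = 100 ksi.
Effective throat t_e = 0.707 × 0.5 = 0.3535 in.
Total length L = 19 in; A_we = 0.3535 × 19 = 6.716 in².
F_nw = 0.6 F_EXX = 0.6 × 100 = 60 ksi.
R_n = 60 × 6.716 = 403 kip; R_n/Ω = 403/2.0 = 201.5 kip.

R_n/Ω ≈ 201 kip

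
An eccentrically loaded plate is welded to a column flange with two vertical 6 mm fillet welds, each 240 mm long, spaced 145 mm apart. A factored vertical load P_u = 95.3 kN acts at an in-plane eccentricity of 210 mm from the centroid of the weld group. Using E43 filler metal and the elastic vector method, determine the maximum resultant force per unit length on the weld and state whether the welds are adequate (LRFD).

E43XX → F_EXX = 430 MPa.
Total weld length L_w = 480 mm. Treat welds as unit-width lines.
Polar moment about centroid: J = 2[d³/12 + d(b/2)²] = 2[240³/12 + 240×72.5²] = 4827000 mm³.
Direct shear f_v = P/L_w = 95.3×10³ / 480 = 198.5 N/mm (vertical).
Torsion M = P·e = 95.3×10³ × 210 = 20013000 N·mm.
Critical point at (x, y) = (72.5, 120) from centroid. f_tx = M·y/J = 497.5 N/mm; f_ty = M·x/J = 300.6 N/mm.
Resultant f_max = √[f_tx² + (f_v + f_ty)²] = √[497.5² + (198.5 + 300.6)²] = 704.7 N/mm.
Capacity per unit length: φr_n = 0.75 × 0.6 × 430 × (0.707 × 6) = 820.8 N/mm.
704.7 ≤ 820.8 → adequate.

f_max ≈ 705 N/mm; adequate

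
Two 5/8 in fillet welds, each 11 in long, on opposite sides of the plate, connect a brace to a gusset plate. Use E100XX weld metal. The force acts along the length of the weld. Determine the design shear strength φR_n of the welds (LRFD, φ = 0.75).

φR_n ≈ 437 kip

E100XX → F_EXX = 100 ksi.
Effective throat t_e = 0.707 × 0.625 = 0.4419 in.
Total length L = 22 in; A_we = 0.4419 × 22 = 9.721 in².
F_nw = 0.6 F_EXX = 0.6 × 100 = 60 ksi.
φR_n = 0.75 × 60 × 9.721 = 437.5 kip.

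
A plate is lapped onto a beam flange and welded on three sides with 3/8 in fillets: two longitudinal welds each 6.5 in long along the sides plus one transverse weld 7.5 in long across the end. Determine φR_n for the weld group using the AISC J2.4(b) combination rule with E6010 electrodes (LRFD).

φR_n ≈ 160 kips

E60XX → F_EXX = 60 ksi.
t_e = 0.707 × 0.375 = 0.2651 in.
R_nwl = 0.6 × 60 × 0.2651 × 13 = 124.1 kips (longitudinal, 2 welds).
R_nwt = 0.6 × 60 × 0.2651 × 7.5 = 71.58 kips (transverse, base value).
(i) R_nwl + R_nwt = 195.7 kips; (ii) 0.85 R_nwl + 1.5 R_nwt = 212.8 kips.
R_n = max = 212.8 kips [governs: (ii)]; φR_n = 159.6 kips.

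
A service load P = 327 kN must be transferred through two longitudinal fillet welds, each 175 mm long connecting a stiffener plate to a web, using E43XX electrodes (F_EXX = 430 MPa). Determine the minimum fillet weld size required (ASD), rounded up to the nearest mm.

w = 11 mm

Total weld length L = 350 mm.
Required throat t_e = P × Ω / (0.6 F_EXX × L) = 327 × 2.0 / (0.6 × 430 × 350 × 10⁻³) = 7.243 mm.
Required leg w = t_e / 0.707 = 10.24 mm → use 11 mm.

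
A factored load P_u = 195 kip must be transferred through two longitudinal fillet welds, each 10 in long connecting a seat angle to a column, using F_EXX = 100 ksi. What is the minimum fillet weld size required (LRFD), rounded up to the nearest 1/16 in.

Total weld length L = 20 in.
Required throat t_e = P_u / (φ × 0.6 F_EXX × L) = 195 / (0.75 × 0.6 × 100 × 20) = 0.2167 in.
Required leg w = t_e / 0.707 = 0.3065 in → use 5/16 in.

w = 5/16 in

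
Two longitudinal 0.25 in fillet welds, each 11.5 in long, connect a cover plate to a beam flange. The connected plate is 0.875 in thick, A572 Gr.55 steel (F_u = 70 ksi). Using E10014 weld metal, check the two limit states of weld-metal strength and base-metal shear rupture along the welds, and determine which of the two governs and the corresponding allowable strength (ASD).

R_n/Ω ≈ 122 kips (weld metal governs)

E100XX → F_EXX = 100 ksi.
t_e = 0.707 × 0.25 = 0.1767 in; L = 23 in.
Weld metal: R_n/Ω = (1/2.0) × 0.6 × 100 × 0.1767 × 23 = 122 kips.
Base metal (shear rupture): R_n/Ω = (1/2.0) × 0.6 × 70 × 0.875 × 23 = 422.6 kips.
Governing: weld metal.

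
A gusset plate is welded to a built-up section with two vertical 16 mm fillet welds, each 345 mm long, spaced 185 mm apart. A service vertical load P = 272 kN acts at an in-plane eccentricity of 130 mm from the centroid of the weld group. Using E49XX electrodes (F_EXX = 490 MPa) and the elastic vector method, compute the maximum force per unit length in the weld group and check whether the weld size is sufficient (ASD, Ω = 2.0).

f_max ≈ 808 N/mm; adequate

Total weld length L_w = 690 mm. Treat welds as unit-width lines.
Polar moment about centroid: J = 2[d³/12 + d(b/2)²] = 2[345³/12 + 345×92.5²] = 12750000 mm³.
Direct shear f_v = P/L_w = 272×10³ / 690 = 394.2 N/mm (vertical).
Torsion M = P·e = 272×10³ × 130 = 35360000 N·mm.
Critical point at (x, y) = (92.5, 172.5) from centroid. f_tx = M·y/J = 478.5 N/mm; f_ty = M·x/J = 256.6 N/mm.
Resultant f_max = √[f_tx² + (f_v + f_ty)²] = √[478.5² + (394.2 + 256.6)²] = 807.8 N/mm.
Capacity per unit length: r_n/Ω = (1/2.0) × 0.6 × 490 × (0.707 × 16) = 1663 N/mm.
807.8 ≤ 1663 → adequate.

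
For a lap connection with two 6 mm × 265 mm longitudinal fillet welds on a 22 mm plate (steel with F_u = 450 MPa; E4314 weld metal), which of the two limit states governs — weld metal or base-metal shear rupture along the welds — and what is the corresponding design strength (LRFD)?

φR_n ≈ 435 kN (weld metal governs)

E43XX → F_EXX = 430 MPa.
t_e = 0.707 × 6 = 4.242 mm; L = 530 mm.
Weld metal: φR_n = 0.75 × 0.6 × 430 × 4.242 × 530 × 10⁻³ = 435 kN.
Base metal (shear rupture): φR_n = 0.75 × 0.6 × 450 × 22 × 530 × 10⁻³ = 2361 kN.
Governing: weld metal.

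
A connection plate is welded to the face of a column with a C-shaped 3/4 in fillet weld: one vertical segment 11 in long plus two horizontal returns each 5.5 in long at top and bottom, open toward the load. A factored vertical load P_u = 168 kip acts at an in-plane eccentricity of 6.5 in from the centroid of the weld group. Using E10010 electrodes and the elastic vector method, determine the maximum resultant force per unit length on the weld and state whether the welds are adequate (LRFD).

E100XX → F_EXX = 100 ksi.
Total weld length L_w = 22 in. Treat welds as unit-width lines.
Centroid: x̄ = 2×5.5×2.75 / 22 = 1.375 in from the vertical weld.
Polar moment about centroid: J = I_x + I_y = [11³/12 + 2×5.5×5.5²] + [11×1.375² + 2(5.5³/12 + 5.5×1.375²)] = 513 in³.
Direct shear f_v = P/L_w = 168 / 22 = 7.636 kip/in (vertical).
Torsion M = P·e = 168 × 6.5 = 1092 kip·in.
Critical point at (x, y) = (4.125, 5.5) from centroid. f_tx = M·y/J = 11.71 kip/in; f_ty = M·x/J = 8.781 kip/in.
Resultant f_max = √[f_tx² + (f_v + f_ty)²] = √[11.71² + (7.636 + 8.781)²] = 20.16 kip/in.
Capacity per unit length: φr_n = 0.75 × 0.6 × 100 × (0.707 × 0.75) = 23.86 kip/in.
20.16 ≤ 23.86 → adequate.

f_max ≈ 20.2 kip/in; adequate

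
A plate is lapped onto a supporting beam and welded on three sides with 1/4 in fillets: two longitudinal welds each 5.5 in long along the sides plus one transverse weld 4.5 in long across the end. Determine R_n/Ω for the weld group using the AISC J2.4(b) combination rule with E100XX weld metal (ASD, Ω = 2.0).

R_n/Ω ≈ 85.4 kip

E100XX → F_EXX = 100 ksi.
t_e = 0.707 × 0.25 = 0.1767 in.
R_nwl = 0.6 × 100 × 0.1767 × 11 = 116.7 kip (longitudinal, 2 welds).
R_nwt = 0.6 × 100 × 0.1767 × 4.5 = 47.72 kip (transverse, base value).
(i) R_nwl + R_nwt = 164.4 kip; (ii) 0.85 R_nwl + 1.5 R_nwt = 170.7 kip.
R_n = max = 170.7 kip [governs: (ii)]; R_n/Ω = 85.37 kip.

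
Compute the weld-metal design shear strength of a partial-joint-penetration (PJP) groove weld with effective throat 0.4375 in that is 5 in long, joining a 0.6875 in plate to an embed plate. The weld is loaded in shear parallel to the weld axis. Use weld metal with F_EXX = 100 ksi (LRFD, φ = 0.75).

Effective throat (given) t_e = 0.4375 in.
A_we = 0.4375 × 5 = 2.188 in².
F_nw = 0.6 F_EXX = 60 ksi.
φR_n = 0.75 × 60 × 2.188 = 98.44 kip.

φR_n ≈ 98.4 kip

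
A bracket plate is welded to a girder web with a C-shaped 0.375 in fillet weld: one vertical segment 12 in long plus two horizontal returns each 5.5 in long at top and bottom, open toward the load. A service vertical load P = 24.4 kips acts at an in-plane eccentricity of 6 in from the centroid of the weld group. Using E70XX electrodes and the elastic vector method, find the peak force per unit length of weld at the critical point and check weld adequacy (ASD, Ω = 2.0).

f_max ≈ 2.51 kip/in; adequate

E70XX → F_EXX = 70 ksi.
Total weld length L_w = 23 in. Treat welds as unit-width lines.
Centroid: x̄ = 2×5.5×2.75 / 23 = 1.315 in from the vertical weld.
Polar moment about centroid: J = I_x + I_y = [12³/12 + 2×5.5×6²] + [12×1.315² + 2(5.5³/12 + 5.5×1.435²)] = 611.1 in³.
Direct shear f_v = P/L_w = 24.4 / 23 = 1.061 kip/in (vertical).
Torsion M = P·e = 24.4 × 6 = 146.4 kip·in.
Critical point at (x, y) = (4.185, 6) from centroid. f_tx = M·y/J = 1.437 kip/in; f_ty = M·x/J = 1.002 kip/in.
Resultant f_max = √[f_tx² + (f_v + f_ty)²] = √[1.437² + (1.061 + 1.002)²] = 2.515 kip/in.
Capacity per unit length: r_n/Ω = (1/2.0) × 0.6 × 70 × (0.707 × 0.375) = 5.568 kip/in.
2.515 ≤ 5.568 → adequate.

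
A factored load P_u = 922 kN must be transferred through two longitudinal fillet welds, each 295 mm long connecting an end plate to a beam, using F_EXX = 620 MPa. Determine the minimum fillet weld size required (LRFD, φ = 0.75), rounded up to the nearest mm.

w = 8 mm

Total weld length L = 590 mm.
Required throat t_e = P_u / (φ × 0.6 F_EXX × L) = 922 / (0.75 × 0.6 × 620 × 590 × 10⁻³) = 5.601 mm.
Required leg w = t_e / 0.707 = 7.922 mm → use 8 mm.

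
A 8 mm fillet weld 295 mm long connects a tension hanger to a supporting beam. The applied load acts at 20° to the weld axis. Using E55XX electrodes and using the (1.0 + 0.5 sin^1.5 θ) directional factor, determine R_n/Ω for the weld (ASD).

E55XX → F_EXX = 550 MPa.
t_e = 0.707 × 8 = 5.656 mm; A_we = 5.656 × 295 = 1669 mm².
Directional factor: 1.0 + 0.5 sin^1.5(20°) = 1.1.
F_nw = 0.6 × 550 × 1.1 = 363 MPa.
R_n/Ω = (363 × 1669) / 2.0 × 10⁻³ = 302.8 kN.

R_n/Ω ≈ 303 kN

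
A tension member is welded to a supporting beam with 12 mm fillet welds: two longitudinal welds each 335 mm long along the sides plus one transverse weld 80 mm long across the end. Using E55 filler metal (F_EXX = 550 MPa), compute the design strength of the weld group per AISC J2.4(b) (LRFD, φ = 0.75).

φR_n ≈ 1570 kN

t_e = 0.707 × 12 = 8.484 mm.
R_nwl = 0.6 × 550 × 8.484 × 670 × 10⁻³ = 1876 kN (longitudinal, 2 welds).
R_nwt = 0.6 × 550 × 8.484 × 80 × 10⁻³ = 224 kN (transverse, base value).
(i) R_nwl + R_nwt = 2100 kN; (ii) 0.85 R_nwl + 1.5 R_nwt = 1930 kN.
R_n = max = 2100 kN [governs: (i)]; φR_n = 1575 kN.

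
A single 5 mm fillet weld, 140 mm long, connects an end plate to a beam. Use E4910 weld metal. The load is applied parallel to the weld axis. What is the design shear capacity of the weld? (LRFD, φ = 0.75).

φR_n ≈ 109 kN

E49XX → F_EXX = 490 MPa.
Effective throat t_e = 0.707 × 5 = 3.535 mm.
Total length L = 140 mm; A_we = 3.535 × 140 = 494.9 mm².
F_nw = 0.6 F_EXX = 0.6 × 490 = 294 MPa.
φR_n = 0.75 × 294 × 494.9 × 10⁻³ = 109.1 kN.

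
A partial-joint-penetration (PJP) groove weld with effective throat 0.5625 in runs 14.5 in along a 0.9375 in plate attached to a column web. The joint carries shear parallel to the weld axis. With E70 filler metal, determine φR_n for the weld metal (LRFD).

φR_n ≈ 257 kip

E70XX → F_EXX = 70 ksi.
Effective throat (given) t_e = 0.5625 in.
A_we = 0.5625 × 14.5 = 8.156 in².
F_nw = 0.6 F_EXX = 42 ksi.
φR_n = 0.75 × 42 × 8.156 = 256.9 kip.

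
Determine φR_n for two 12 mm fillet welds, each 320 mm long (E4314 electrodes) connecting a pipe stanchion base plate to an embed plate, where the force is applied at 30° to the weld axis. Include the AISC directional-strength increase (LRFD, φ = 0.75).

E43XX → F_EXX = 430 MPa.
t_e = 0.707 × 12 = 8.484 mm; A_we = 8.484 × 640 = 5430 mm².
Directional factor: 1.0 + 0.5 sin^1.5(30°) = 1.177.
F_nw = 0.6 × 430 × 1.177 = 303.6 MPa.
φR_n = 0.75 × 303.6 × 5430 × 10⁻³ = 1236 kN.

φR_n ≈ 1240 kN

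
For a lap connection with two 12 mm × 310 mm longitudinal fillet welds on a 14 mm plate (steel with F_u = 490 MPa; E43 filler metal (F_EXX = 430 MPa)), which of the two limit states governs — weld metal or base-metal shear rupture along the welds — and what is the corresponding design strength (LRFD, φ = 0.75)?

φR_n ≈ 1020 kN (weld metal governs)

t_e = 0.707 × 12 = 8.484 mm; L = 620 mm.
Weld metal: φR_n = 0.75 × 0.6 × 430 × 8.484 × 620 × 10⁻³ = 1018 kN.
Base metal (shear rupture): φR_n = 0.75 × 0.6 × 490 × 14 × 620 × 10⁻³ = 1914 kN.
Governing: weld metal.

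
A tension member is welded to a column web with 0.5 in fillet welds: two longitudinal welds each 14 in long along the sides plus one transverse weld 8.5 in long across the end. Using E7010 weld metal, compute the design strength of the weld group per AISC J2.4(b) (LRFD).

E70XX → F_EXX = 70 ksi.
t_e = 0.707 × 0.5 = 0.3535 in.
R_nwl = 0.6 × 70 × 0.3535 × 28 = 415.7 kips (longitudinal, 2 welds).
R_nwt = 0.6 × 70 × 0.3535 × 8.5 = 126.2 kips (transverse, base value).
(i) R_nwl + R_nwt = 541.9 kips; (ii) 0.85 R_nwl + 1.5 R_nwt = 542.7 kips.
R_n = max = 542.7 kips [governs: (ii)]; φR_n = 407 kips.

φR_n ≈ 407 kips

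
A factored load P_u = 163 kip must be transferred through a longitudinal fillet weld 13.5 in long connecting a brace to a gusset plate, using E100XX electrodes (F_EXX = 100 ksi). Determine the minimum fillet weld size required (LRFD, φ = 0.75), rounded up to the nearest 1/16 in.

w = 7/16 in

Total weld length L = 13.5 in.
Required throat t_e = P_u / (φ × 0.6 F_EXX × L) = 163 / (0.75 × 0.6 × 100 × 13.5) = 0.2683 in.
Required leg w = t_e / 0.707 = 0.3795 in → use 7/16 in.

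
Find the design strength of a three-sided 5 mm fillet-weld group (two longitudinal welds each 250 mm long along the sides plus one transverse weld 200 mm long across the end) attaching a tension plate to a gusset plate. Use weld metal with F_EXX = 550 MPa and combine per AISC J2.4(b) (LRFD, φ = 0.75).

t_e = 0.707 × 5 = 3.535 mm.
R_nwl = 0.6 × 550 × 3.535 × 500 × 10⁻³ = 583.3 kN (longitudinal, 2 welds).
R_nwt = 0.6 × 550 × 3.535 × 200 × 10⁻³ = 233.3 kN (transverse, base value).
(i) R_nwl + R_nwt = 816.6 kN; (ii) 0.85 R_nwl + 1.5 R_nwt = 845.7 kN.
R_n = max = 845.7 kN [governs: (ii)]; φR_n = 634.3 kN.

φR_n ≈ 634 kN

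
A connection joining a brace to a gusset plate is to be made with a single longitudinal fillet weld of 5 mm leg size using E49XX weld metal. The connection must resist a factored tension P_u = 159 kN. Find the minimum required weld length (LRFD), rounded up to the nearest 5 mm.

L = 205 mm

E49XX → F_EXX = 490 MPa.
Throat t_e = 0.707 × 5 = 3.535 mm.
φr_n = 0.75 × 0.6 × 490 × 3.535 × 10⁻³ = 0.7795 kN/mm.
L_req = P_u / φr_n = 159 / 0.7795 = 204 mm total.
Round up → use L = 205 mm.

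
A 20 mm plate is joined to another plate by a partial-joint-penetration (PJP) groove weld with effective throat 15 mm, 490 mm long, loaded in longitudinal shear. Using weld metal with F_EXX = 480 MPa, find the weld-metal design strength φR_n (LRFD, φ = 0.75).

Effective throat (given) t_e = 15 mm.
A_we = 15 × 490 = 7350 mm².
F_nw = 0.6 F_EXX = 288 MPa.
φR_n = 0.75 × 288 × 7350 × 10⁻³ = 1588 kN.

φR_n ≈ 1590 kN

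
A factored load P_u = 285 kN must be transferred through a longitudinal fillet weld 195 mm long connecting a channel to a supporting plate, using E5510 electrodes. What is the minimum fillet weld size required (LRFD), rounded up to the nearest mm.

E55XX → F_EXX = 550 MPa.
Total weld length L = 195 mm.
Required throat t_e = P_u / (φ × 0.6 F_EXX × L) = 285 / (0.75 × 0.6 × 550 × 195 × 10⁻³) = 5.905 mm.
Required leg w = t_e / 0.707 = 8.352 mm → use 9 mm.

w = 9 mm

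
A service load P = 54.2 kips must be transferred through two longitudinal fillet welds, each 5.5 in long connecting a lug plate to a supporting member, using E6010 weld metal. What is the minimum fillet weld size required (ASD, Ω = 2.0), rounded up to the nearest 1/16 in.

E60XX → F_EXX = 60 ksi.
Total weld length L = 11 in.
Required throat t_e = P × Ω / (0.6 F_EXX × L) = 54.2 × 2.0 / (0.6 × 60 × 11) = 0.2737 in.
Required leg w = t_e / 0.707 = 0.3872 in → use 7/16 in.

w = 7/16 in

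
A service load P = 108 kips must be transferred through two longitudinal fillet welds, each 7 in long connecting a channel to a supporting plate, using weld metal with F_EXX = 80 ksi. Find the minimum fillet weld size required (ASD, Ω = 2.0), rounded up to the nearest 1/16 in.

w = 1/2 in

Total weld length L = 14 in.
Required throat t_e = P × Ω / (0.6 F_EXX × L) = 108 × 2.0 / (0.6 × 80 × 14) = 0.3214 in.
Required leg w = t_e / 0.707 = 0.4546 in → use 1/2 in.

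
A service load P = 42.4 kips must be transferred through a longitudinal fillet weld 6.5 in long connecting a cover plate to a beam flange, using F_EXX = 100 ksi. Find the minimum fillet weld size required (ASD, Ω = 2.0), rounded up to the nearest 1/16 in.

Total weld length L = 6.5 in.
Required throat t_e = P × Ω / (0.6 F_EXX × L) = 42.4 × 2.0 / (0.6 × 100 × 6.5) = 0.2174 in.
Required leg w = t_e / 0.707 = 0.3075 in → use 5/16 in.

w = 5/16 in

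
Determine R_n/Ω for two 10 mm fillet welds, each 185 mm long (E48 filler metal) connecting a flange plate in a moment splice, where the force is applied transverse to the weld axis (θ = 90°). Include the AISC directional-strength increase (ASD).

E48XX → F_EXX = 480 MPa.
t_e = 0.707 × 10 = 7.07 mm; A_we = 7.07 × 370 = 2616 mm².
Directional factor: 1.0 + 0.5 sin^1.5(90°) = 1.5.
F_nw = 0.6 × 480 × 1.5 = 432 MPa.
R_n/Ω = (432 × 2616) / 2.0 × 10⁻³ = 565 kN.

R_n/Ω ≈ 565 kN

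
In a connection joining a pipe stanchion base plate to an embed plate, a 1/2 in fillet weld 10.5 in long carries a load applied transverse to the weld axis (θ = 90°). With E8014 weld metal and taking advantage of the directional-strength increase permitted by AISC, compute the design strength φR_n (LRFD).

φR_n ≈ 200 kip

E80XX → F_EXX = 80 ksi.
t_e = 0.707 × 0.5 = 0.3535 in; A_we = 0.3535 × 10.5 = 3.712 in².
Directional factor: 1.0 + 0.5 sin^1.5(90°) = 1.5.
F_nw = 0.6 × 80 × 1.5 = 72 ksi.
φR_n = 0.75 × 72 × 3.712 = 200.4 kip.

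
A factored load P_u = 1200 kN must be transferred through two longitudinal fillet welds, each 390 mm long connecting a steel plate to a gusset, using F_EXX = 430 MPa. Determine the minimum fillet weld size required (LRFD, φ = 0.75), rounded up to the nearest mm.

Total weld length L = 780 mm.
Required throat t_e = P_u / (φ × 0.6 F_EXX × L) = 1200 / (0.75 × 0.6 × 430 × 780 × 10⁻³) = 7.951 mm.
Required leg w = t_e / 0.707 = 11.25 mm → use 12 mm.

w = 12 mm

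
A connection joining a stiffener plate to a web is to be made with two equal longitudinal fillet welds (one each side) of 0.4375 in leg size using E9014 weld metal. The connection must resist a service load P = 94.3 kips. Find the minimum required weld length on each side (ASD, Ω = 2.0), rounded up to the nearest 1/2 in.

L = 6 in on each side

E90XX → F_EXX = 90 ksi.
Throat t_e = 0.707 × 0.4375 = 0.3093 in.
r_n/Ω = (0.6 × 90 × 0.3093) / 2.0 = 8.351 kip/in.
L_req = P / (r_n/Ω) = 94.3 / 8.351 = 11.29 in total.
Per side: 11.29 / 2 = 5.646 in.
Round up → use L = 6 in on each side.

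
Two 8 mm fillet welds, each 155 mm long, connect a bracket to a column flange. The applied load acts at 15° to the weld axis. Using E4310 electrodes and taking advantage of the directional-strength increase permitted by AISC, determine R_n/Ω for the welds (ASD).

E43XX → F_EXX = 430 MPa.
t_e = 0.707 × 8 = 5.656 mm; A_we = 5.656 × 310 = 1753 mm².
Directional factor: 1.0 + 0.5 sin^1.5(15°) = 1.066.
F_nw = 0.6 × 430 × 1.066 = 275 MPa.
R_n/Ω = (275 × 1753) / 2.0 × 10⁻³ = 241.1 kN.

R_n/Ω ≈ 241 kN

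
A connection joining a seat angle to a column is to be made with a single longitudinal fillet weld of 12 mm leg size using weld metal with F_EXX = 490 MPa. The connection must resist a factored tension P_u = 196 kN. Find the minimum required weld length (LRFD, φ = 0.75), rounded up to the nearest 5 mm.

L = 105 mm

Throat t_e = 0.707 × 12 = 8.484 mm.
φr_n = 0.75 × 0.6 × 490 × 8.484 × 10⁻³ = 1.871 kN/mm.
L_req = P_u / φr_n = 196 / 1.871 = 104.8 mm total.
Round up → use L = 105 mm.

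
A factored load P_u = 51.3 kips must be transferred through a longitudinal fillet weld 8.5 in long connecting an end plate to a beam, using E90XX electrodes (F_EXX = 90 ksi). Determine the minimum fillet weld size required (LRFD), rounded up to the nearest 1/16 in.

Total weld length L = 8.5 in.
Required throat t_e = P_u / (φ × 0.6 F_EXX × L) = 51.3 / (0.75 × 0.6 × 90 × 8.5) = 0.149 in.
Required leg w = t_e / 0.707 = 0.2108 in → use 1/4 in.

w = 1/4 in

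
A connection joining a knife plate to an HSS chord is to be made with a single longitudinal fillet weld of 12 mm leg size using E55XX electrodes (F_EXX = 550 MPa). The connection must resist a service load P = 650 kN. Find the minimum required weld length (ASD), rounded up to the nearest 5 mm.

L = 465 mm

Throat t_e = 0.707 × 12 = 8.484 mm.
r_n/Ω = (0.6 × 550 × 8.484) / 2.0 = 1400 N/mm = 1.4 kN/mm.
L_req = P / (r_n/Ω) = 650 / 1.4 = 464.3 mm total.
Round up → use L = 465 mm.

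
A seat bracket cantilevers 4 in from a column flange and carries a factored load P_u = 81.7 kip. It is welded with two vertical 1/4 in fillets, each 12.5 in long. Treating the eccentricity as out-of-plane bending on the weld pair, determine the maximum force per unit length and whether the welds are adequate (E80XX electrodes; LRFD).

f_max ≈ 7.07 kip/in; NOT adequate

E80XX → F_EXX = 80 ksi.
L_w = 2 × 12.5 = 25 in; section modulus (unit throat) S = 2 × L²/6 = 52.08 in².
Direct shear f_v = P/L_w = 81.7/25 = 3.268 kip/in.
Moment M = P × e = 81.7 × 4 = 326.8 kip·in; bending f_b = M/S = 6.275 kip/in.
f_max = √(f_v² + f_b²) = √(3.268² + 6.275²) = 7.075 kip/in.
φr_n = 0.75 × 0.6 × 80 × (0.707 × 0.25) = 6.363 kip/in → NOT adequate.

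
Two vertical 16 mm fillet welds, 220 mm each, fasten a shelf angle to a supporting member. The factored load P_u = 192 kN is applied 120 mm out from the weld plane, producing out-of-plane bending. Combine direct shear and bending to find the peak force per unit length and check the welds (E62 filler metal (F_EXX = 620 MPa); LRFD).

L_w = 2 × 220 = 440 mm; section modulus (unit throat) S = 2 × L²/6 = 16130 mm².
Direct shear f_v = P/L_w = 192×10³/440 = 436.4 N/mm.
Moment M = P × e = 192×10³ × 120 = 23040000 N·mm; bending f_b = M/S = 1428 N/mm.
f_max = √(f_v² + f_b²) = √(436.4² + 1428²) = 1493 N/mm.
φr_n = 0.75 × 0.6 × 620 × (0.707 × 16) = 3156 N/mm → adequate.

f_max ≈ 1490 N/mm; adequate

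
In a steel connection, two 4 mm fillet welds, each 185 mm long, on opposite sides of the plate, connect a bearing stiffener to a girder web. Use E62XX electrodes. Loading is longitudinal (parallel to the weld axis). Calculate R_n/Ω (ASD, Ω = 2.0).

R_n/Ω ≈ 195 kN

E62XX → F_EXX = 620 MPa.
Effective throat t_e = 0.707 × 4 = 2.828 mm.
Total length L = 370 mm; A_we = 2.828 × 370 = 1046 mm².
F_nw = 0.6 F_EXX = 0.6 × 620 = 372 MPa.
R_n = 372 × 1046 × 10⁻³ = 389.2 kN; R_n/Ω = 389.2/2.0 = 194.6 kN.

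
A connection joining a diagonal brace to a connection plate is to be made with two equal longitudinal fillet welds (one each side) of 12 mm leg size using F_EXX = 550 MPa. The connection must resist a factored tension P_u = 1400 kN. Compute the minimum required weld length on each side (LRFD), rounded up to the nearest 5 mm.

L = 335 mm on each side

Throat t_e = 0.707 × 12 = 8.484 mm.
φr_n = 0.75 × 0.6 × 550 × 8.484 × 10⁻³ = 2.1 kN/mm.
L_req = P_u / φr_n = 1400 / 2.1 = 666.7 mm total.
Per side: 666.7 / 2 = 333.4 mm.
Round up → use L = 335 mm on each side.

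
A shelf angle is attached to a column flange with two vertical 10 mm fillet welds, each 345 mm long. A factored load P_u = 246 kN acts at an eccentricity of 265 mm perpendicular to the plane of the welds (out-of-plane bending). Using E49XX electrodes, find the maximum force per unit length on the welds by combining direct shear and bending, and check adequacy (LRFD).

f_max ≈ 1680 N/mm; NOT adequate

E49XX → F_EXX = 490 MPa.
L_w = 2 × 345 = 690 mm; section modulus (unit throat) S = 2 × L²/6 = 39680 mm².
Direct shear f_v = P/L_w = 246×10³/690 = 356.5 N/mm.
Moment M = P × e = 246×10³ × 265 = 65190000 N·mm; bending f_b = M/S = 1643 N/mm.
f_max = √(f_v² + f_b²) = √(356.5² + 1643²) = 1681 N/mm.
φr_n = 0.75 × 0.6 × 490 × (0.707 × 10) = 1559 N/mm → NOT adequate.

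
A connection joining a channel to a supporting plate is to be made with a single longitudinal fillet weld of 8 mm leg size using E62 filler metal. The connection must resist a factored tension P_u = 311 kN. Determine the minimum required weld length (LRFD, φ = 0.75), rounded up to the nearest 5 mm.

L = 200 mm

E62XX → F_EXX = 620 MPa.
Throat t_e = 0.707 × 8 = 5.656 mm.
φr_n = 0.75 × 0.6 × 620 × 5.656 × 10⁻³ = 1.578 kN/mm.
L_req = P_u / φr_n = 311 / 1.578 = 197.1 mm total.
Round up → use L = 200 mm.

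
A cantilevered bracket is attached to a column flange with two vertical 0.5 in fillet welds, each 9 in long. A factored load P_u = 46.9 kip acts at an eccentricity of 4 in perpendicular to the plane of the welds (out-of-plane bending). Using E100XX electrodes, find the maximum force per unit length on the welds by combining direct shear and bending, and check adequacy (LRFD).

f_max ≈ 7.42 kip/in; adequate

E100XX → F_EXX = 100 ksi.
L_w = 2 × 9 = 18 in; section modulus (unit throat) S = 2 × L²/6 = 27 in².
Direct shear f_v = P/L_w = 46.9/18 = 2.606 kip/in.
Moment M = P × e = 46.9 × 4 = 187.6 kip·in; bending f_b = M/S = 6.948 kip/in.
f_max = √(f_v² + f_b²) = √(2.606² + 6.948²) = 7.421 kip/in.
φr_n = 0.75 × 0.6 × 100 × (0.707 × 0.5) = 15.91 kip/in → adequate.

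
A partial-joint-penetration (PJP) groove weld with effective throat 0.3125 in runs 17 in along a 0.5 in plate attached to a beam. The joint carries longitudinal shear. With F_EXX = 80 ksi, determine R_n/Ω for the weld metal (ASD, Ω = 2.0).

R_n/Ω ≈ 128 kips

Effective throat (given) t_e = 0.3125 in.
A_we = 0.3125 × 17 = 5.312 in².
F_nw = 0.6 F_EXX = 48 ksi.
R_n/Ω = (48 × 5.312) / 2.0 = 127.5 kips.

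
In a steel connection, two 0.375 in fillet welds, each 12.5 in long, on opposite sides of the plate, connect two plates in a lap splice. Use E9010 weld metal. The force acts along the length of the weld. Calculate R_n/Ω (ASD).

R_n/Ω ≈ 179 kips

E90XX → F_EXX = 90 ksi.
Effective throat t_e = 0.707 × 0.375 = 0.2651 in.
Total length L = 25 in; A_we = 0.2651 × 25 = 6.628 in².
F_nw = 0.6 F_EXX = 0.6 × 90 = 54 ksi.
R_n = 54 × 6.628 = 357.9 kips; R_n/Ω = 357.9/2.0 = 179 kips.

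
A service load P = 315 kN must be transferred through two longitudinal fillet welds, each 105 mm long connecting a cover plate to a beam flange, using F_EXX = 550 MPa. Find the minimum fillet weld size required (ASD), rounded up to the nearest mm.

w = 13 mm

Total weld length L = 210 mm.
Required throat t_e = P × Ω / (0.6 F_EXX × L) = 315 × 2.0 / (0.6 × 550 × 210 × 10⁻³) = 9.091 mm.
Required leg w = t_e / 0.707 = 12.86 mm → use 13 mm.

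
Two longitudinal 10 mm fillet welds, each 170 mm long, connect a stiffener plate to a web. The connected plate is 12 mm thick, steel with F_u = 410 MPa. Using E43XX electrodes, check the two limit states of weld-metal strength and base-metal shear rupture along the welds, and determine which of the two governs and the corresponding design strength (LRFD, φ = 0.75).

E43XX → F_EXX = 430 MPa.
t_e = 0.707 × 10 = 7.07 mm; L = 340 mm.
Weld metal: φR_n = 0.75 × 0.6 × 430 × 7.07 × 340 × 10⁻³ = 465.1 kN.
Base metal (shear rupture): φR_n = 0.75 × 0.6 × 410 × 12 × 340 × 10⁻³ = 752.8 kN.
Governing: weld metal.

φR_n ≈ 465 kN (weld metal governs)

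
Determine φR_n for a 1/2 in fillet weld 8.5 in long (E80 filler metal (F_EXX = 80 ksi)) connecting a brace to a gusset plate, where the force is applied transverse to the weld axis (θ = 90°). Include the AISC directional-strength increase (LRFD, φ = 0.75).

t_e = 0.707 × 0.5 = 0.3535 in; A_we = 0.3535 × 8.5 = 3.005 in².
Directional factor: 1.0 + 0.5 sin^1.5(90°) = 1.5.
F_nw = 0.6 × 80 × 1.5 = 72 ksi.
φR_n = 0.75 × 72 × 3.005 = 162.3 kips.

φR_n ≈ 162 kips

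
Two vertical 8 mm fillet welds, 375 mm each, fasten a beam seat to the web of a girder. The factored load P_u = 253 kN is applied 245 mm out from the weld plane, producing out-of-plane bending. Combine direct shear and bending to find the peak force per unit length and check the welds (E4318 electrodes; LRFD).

E43XX → F_EXX = 430 MPa.
L_w = 2 × 375 = 750 mm; section modulus (unit throat) S = 2 × L²/6 = 46880 mm².
Direct shear f_v = P/L_w = 253×10³/750 = 337.3 N/mm.
Moment M = P × e = 253×10³ × 245 = 61985000 N·mm; bending f_b = M/S = 1322 N/mm.
f_max = √(f_v² + f_b²) = √(337.3² + 1322²) = 1365 N/mm.
φr_n = 0.75 × 0.6 × 430 × (0.707 × 8) = 1094 N/mm → NOT adequate.

f_max ≈ 1360 N/mm; NOT adequate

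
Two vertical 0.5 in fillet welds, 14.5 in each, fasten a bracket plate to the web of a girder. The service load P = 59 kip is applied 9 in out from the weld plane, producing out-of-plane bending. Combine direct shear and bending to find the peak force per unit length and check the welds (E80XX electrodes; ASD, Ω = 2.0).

f_max ≈ 7.85 kip/in; adequate

E80XX → F_EXX = 80 ksi.
L_w = 2 × 14.5 = 29 in; section modulus (unit throat) S = 2 × L²/6 = 70.08 in².
Direct shear f_v = P/L_w = 59/29 = 2.034 kip/in.
Moment M = P × e = 59 × 9 = 531 kip·in; bending f_b = M/S = 7.577 kip/in.
f_max = √(f_v² + f_b²) = √(2.034² + 7.577²) = 7.845 kip/in.
r_n/Ω = (1/2.0) × 0.6 × 80 × (0.707 × 0.5) = 8.484 kip/in → adequate.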